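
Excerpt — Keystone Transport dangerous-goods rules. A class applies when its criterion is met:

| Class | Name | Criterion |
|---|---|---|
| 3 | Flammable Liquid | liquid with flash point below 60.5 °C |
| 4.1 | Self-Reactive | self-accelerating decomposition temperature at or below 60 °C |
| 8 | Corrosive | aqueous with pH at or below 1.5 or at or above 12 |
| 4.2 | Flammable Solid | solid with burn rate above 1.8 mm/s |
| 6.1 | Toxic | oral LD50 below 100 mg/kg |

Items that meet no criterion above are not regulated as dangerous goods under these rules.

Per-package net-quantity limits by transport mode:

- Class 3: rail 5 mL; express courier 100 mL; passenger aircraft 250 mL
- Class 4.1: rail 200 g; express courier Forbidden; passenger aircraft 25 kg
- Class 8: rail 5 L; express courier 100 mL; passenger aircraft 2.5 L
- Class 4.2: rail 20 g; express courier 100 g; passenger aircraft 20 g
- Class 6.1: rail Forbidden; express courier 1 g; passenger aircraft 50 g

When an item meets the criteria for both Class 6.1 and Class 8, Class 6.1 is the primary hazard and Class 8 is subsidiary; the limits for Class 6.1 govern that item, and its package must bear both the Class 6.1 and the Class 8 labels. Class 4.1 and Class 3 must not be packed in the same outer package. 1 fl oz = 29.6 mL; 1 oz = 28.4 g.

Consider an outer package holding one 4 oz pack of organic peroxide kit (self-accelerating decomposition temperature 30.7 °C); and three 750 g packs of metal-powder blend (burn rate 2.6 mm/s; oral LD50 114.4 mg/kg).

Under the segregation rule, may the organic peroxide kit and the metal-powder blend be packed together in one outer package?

Yes

With self-accelerating decomposition temperature 30.7 °C (≤ 60 °C), the organic peroxide kit falls in Class 4.1.
Burn rate 2.6 mm/s meets the Class 4.2 criterion (Flammable Solid), so the metal-powder blend is Class 4.2.
No segregation rule bars Class 4.1 with Class 4.2.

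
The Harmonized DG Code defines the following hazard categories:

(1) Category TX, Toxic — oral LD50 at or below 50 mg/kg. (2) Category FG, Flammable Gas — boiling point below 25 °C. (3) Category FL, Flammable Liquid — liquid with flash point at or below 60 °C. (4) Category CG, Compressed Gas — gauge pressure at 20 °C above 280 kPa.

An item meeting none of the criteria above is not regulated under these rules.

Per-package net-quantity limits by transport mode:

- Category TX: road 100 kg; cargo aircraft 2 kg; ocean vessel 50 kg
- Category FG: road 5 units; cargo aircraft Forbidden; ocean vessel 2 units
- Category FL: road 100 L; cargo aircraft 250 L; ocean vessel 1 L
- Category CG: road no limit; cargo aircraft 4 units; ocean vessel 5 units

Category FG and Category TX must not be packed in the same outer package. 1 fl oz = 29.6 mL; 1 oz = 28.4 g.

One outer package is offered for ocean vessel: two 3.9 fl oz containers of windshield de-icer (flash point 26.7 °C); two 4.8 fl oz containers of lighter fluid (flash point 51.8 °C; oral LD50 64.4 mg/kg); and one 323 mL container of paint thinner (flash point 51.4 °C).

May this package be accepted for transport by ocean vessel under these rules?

With flash point 26.7 °C (≤ 60 °C), the windshield de-icer falls in Category FL.
Flash point 51.8 °C meets the Category FL criterion (Flammable Liquid), so the lighter fluid is Category FL.
The paint thinner has flash point 51.4 °C, which is ≤ 60 °C, so it is Category FL (Flammable Liquid).
Category FL net quantity: (two 3.9 fl oz containers = 230.88 mL) + (two 4.8 fl oz containers = 284.16 mL) + 323 mL = 838.04 mL.
838.04 mL is within the ocean vessel limit of 1 L for Category FL.

Yes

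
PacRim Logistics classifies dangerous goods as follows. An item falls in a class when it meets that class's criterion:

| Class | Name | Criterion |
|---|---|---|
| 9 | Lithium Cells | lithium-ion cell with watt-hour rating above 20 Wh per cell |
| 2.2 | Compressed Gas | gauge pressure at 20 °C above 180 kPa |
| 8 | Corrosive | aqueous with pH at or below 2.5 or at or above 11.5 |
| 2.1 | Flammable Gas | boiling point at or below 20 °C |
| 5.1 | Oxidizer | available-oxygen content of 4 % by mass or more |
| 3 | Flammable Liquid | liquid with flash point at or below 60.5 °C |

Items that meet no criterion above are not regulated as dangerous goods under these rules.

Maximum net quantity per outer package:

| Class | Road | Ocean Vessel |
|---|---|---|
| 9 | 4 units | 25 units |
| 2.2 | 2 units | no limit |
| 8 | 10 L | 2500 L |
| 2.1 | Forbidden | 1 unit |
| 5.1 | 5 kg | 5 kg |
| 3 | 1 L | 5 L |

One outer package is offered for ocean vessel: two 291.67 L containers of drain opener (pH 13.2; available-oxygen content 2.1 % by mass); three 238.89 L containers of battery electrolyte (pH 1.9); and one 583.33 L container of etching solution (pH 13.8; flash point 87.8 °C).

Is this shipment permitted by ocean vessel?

pH 13.2 meets the Class 8 criterion (Corrosive), so the drain opener is Class 8.
Battery electrolyte: pH 1.9 ≤ 2.5 → Class 8 (Corrosive).
Etching solution: pH 13.8 ≥ 11.5 → Class 8 (Corrosive).
Total Class 8: (two 291.67 L containers = 583.34 L) + (three 238.89 L containers = 716.67 L) + 583.33 L = 1883.34 L.
That is within the Class 8 ocean vessel limit of 2500 L.

Yes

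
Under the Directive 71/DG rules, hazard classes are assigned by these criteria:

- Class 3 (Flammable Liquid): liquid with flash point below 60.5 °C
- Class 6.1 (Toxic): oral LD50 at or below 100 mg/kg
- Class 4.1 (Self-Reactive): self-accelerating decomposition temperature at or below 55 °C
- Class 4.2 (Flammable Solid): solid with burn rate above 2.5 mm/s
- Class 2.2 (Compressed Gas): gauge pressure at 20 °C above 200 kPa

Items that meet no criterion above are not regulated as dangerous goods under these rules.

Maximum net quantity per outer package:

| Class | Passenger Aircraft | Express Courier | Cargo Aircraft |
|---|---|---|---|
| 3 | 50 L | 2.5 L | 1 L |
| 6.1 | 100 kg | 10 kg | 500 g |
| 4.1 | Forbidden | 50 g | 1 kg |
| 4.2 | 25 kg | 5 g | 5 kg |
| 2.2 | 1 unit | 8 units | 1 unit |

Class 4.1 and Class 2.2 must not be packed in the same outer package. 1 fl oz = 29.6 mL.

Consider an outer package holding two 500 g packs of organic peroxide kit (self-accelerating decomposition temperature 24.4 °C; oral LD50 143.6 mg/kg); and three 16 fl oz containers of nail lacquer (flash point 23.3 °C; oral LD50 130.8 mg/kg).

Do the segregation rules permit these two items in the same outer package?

With self-accelerating decomposition temperature 24.4 °C (≤ 55 °C), the organic peroxide kit falls in Class 4.1.
With flash point 23.3 °C (< 60.5 °C), the nail lacquer falls in Class 3.
No segregation rule bars Class 4.1 with Class 3.

Yes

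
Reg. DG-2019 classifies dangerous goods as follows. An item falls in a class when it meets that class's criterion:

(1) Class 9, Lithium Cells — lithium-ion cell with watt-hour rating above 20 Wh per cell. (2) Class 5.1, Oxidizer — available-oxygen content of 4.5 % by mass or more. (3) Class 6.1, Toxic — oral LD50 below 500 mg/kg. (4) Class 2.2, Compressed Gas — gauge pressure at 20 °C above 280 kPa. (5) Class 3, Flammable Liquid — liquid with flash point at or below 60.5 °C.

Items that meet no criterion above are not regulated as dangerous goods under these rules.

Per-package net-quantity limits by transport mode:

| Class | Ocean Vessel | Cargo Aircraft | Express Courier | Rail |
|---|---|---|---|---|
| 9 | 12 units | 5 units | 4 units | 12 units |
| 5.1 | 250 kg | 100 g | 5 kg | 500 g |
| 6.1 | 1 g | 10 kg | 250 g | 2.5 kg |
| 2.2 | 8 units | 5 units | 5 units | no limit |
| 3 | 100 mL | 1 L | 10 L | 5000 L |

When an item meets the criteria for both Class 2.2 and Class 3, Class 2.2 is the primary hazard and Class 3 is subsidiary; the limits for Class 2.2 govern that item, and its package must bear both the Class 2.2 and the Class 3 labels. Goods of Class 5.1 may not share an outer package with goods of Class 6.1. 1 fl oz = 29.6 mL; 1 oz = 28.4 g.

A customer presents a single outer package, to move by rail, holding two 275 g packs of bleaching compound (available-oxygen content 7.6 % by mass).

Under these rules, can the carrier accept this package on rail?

Available-oxygen content 7.6 % by mass meets the Class 5.1 criterion (Oxidizer), so the bleaching compound is Class 5.1.
Class 5.1 quantity: two 275 g packs = 550 g.
550 g exceeds the rail limit of 500 g for Class 5.1.

No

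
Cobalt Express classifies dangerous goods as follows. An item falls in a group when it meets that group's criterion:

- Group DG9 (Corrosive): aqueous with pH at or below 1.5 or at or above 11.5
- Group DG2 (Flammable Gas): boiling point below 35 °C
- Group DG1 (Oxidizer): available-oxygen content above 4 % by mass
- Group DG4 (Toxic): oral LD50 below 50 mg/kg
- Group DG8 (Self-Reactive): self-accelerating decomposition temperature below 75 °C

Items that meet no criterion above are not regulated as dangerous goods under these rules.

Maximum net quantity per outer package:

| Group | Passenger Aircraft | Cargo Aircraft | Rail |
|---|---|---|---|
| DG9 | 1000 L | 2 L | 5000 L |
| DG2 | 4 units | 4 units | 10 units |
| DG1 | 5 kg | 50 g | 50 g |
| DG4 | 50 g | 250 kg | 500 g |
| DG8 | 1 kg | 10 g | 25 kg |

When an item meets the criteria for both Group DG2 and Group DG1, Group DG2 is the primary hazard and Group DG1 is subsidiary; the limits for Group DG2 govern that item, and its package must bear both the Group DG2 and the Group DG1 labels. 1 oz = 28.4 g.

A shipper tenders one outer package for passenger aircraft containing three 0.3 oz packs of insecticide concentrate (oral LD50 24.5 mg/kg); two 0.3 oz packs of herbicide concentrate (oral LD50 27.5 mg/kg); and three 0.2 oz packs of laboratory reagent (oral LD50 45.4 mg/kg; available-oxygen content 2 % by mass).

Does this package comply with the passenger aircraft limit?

The insecticide concentrate has oral LD50 24.5 mg/kg, which is < 50 mg/kg, so it is Group DG4 (Toxic).
Oral LD50 27.5 mg/kg meets the Group DG4 criterion (Toxic), so the herbicide concentrate is Group DG4.
Oral LD50 45.4 mg/kg meets the Group DG4 criterion (Toxic), so the laboratory reagent is Group DG4.
Total Group DG4: (three 0.3 oz packs = 25.56 g) + (two 0.3 oz packs = 17.04 g) + (three 0.2 oz packs = 17.04 g) = 59.64 g.
That exceeds the Group DG4 passenger aircraft limit of 50 g.

No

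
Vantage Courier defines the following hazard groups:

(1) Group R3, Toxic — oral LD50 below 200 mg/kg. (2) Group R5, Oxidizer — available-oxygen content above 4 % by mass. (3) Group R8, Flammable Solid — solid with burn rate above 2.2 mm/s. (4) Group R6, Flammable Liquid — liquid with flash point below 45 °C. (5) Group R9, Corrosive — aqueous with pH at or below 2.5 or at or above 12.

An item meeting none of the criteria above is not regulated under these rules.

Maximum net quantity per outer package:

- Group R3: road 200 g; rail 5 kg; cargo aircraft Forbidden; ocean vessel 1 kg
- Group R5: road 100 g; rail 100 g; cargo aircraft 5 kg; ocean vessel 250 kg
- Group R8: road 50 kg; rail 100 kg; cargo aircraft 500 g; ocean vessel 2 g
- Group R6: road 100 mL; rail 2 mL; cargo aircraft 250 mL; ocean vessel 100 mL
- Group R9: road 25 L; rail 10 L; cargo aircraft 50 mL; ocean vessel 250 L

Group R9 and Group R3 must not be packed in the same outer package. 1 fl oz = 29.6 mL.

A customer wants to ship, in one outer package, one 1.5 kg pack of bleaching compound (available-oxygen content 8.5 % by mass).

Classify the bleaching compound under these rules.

The bleaching compound has available-oxygen content 8.5 % by mass, which is > 4 % by mass, so it is Group R5 (Oxidizer).

Group R5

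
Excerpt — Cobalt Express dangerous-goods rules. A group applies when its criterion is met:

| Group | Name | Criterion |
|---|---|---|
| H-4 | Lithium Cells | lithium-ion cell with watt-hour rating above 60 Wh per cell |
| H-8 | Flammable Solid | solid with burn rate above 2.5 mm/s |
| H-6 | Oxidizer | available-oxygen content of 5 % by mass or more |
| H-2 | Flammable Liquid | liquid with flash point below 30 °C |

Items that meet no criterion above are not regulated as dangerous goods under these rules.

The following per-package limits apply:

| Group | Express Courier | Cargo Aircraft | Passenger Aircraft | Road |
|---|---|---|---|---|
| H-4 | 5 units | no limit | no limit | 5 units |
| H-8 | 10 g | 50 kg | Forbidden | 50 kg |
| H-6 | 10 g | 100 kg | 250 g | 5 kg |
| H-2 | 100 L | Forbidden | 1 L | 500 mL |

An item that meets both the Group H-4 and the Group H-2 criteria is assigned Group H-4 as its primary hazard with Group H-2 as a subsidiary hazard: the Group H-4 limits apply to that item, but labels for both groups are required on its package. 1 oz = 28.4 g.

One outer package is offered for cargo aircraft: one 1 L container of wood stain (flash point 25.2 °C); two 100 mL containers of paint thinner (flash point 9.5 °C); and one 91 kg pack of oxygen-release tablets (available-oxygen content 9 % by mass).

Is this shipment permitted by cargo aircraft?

Wood stain: flash point 25.2 °C < 30 °C → Group H-2 (Flammable Liquid).
With flash point 9.5 °C (< 30 °C), the paint thinner falls in Group H-2.
Available-oxygen content 9 % by mass meets the Group H-6 criterion (Oxidizer), so the oxygen-release tablets are Group H-6.
Total Group H-2: 1 L + (two 100 mL containers = 200 mL) = 1.2 L.
Group H-2 is Forbidden by cargo aircraft.
Group H-6 quantity: 91 kg.
91 kg is within the cargo aircraft limit of 100 kg for Group H-6.

No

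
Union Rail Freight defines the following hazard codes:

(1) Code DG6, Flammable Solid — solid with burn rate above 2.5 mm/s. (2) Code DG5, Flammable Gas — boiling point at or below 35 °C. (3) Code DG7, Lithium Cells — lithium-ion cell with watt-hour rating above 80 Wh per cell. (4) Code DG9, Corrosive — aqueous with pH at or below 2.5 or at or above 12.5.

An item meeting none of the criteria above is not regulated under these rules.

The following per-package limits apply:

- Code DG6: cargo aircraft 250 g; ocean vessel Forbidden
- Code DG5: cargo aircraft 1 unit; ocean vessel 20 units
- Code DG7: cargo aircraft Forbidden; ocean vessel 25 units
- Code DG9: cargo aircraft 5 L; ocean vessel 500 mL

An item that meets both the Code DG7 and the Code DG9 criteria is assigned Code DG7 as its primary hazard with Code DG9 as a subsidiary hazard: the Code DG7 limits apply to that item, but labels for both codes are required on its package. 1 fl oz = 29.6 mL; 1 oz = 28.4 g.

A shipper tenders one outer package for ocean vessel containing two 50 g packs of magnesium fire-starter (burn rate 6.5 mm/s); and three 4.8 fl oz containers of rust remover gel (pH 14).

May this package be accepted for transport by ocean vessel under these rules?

With burn rate 6.5 mm/s (> 2.5 mm/s), the magnesium fire-starter falls in Code DG6.
With pH 14 (≥ 12.5), the rust remover gel falls in Code DG9.
Code DG6 quantity: two 50 g packs = 100 g.
By ocean vessel, Code DG6 is Forbidden regardless of quantity.
Code DG9 quantity: three 4.8 fl oz containers = 426.24 mL.
426.24 mL is within the ocean vessel limit of 500 mL for Code DG9.

No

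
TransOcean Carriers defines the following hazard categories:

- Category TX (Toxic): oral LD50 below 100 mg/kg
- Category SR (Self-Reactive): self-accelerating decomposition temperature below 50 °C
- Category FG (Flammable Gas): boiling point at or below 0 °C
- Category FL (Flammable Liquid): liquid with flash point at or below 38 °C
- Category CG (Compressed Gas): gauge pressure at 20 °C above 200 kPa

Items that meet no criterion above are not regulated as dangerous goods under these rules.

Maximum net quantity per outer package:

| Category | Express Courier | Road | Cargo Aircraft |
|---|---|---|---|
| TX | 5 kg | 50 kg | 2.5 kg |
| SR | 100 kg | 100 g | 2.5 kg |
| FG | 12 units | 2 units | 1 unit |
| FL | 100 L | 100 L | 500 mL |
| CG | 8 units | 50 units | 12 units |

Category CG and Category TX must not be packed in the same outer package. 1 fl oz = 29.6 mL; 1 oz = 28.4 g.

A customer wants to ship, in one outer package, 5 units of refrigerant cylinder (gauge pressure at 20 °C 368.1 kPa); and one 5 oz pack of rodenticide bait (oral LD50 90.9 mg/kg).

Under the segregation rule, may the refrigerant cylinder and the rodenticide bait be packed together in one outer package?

No

Refrigerant cylinder: gauge pressure at 20 °C 368.1 kPa > 200 kPa → Category CG (Compressed Gas).
Rodenticide bait: oral LD50 90.9 mg/kg < 100 mg/kg → Category TX (Toxic).
Category CG and Category TX may not share an outer package.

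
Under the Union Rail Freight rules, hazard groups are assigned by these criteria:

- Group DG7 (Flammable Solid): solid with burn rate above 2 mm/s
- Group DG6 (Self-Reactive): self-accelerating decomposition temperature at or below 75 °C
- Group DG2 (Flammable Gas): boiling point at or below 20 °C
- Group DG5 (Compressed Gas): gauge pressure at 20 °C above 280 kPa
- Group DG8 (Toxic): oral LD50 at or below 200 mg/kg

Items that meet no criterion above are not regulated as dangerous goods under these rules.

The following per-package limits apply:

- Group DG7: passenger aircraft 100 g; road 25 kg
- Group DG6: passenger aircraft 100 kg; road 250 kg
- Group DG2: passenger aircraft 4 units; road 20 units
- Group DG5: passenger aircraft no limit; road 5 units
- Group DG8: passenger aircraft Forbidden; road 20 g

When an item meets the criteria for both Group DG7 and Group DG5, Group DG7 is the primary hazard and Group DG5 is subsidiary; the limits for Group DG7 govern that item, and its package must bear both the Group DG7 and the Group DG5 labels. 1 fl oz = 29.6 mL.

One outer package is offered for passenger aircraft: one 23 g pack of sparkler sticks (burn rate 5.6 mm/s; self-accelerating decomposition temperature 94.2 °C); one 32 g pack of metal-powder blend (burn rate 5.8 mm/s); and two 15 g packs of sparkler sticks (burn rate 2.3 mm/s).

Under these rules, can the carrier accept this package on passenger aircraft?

With burn rate 5.6 mm/s (> 2 mm/s), the sparkler sticks fall in Group DG7.
Burn rate 5.8 mm/s meets the Group DG7 criterion (Flammable Solid), so the metal-powder blend is Group DG7.
The sparkler sticks have burn rate 2.3 mm/s, which is > 2 mm/s, so they are Group DG7 (Flammable Solid).
Group DG7 net quantity: 23 g + 32 g + (two 15 g packs = 30 g) = 85 g.
85 g is within the passenger aircraft limit of 100 g for Group DG7.

Yes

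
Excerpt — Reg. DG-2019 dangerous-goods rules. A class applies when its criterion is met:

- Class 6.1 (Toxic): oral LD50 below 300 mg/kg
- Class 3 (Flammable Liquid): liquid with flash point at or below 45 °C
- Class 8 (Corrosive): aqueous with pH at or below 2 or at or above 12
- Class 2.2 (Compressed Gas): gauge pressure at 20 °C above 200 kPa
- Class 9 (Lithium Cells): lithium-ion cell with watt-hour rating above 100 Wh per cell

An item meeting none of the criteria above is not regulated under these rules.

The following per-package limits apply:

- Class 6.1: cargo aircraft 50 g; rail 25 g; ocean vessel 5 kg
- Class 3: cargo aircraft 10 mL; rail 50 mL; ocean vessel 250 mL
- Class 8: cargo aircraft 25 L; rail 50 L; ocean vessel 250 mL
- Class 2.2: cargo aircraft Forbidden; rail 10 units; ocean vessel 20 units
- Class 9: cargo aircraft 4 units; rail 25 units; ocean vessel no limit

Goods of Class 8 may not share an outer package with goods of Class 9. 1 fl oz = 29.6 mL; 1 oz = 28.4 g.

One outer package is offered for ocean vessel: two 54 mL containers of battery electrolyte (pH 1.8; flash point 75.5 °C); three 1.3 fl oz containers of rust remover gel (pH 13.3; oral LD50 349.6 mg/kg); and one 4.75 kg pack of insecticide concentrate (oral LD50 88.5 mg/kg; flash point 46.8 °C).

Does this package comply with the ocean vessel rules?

Yes

Battery electrolyte: pH 1.8 ≤ 2 → Class 8 (Corrosive).
The rust remover gel has pH 13.3, which is ≥ 12, so it is Class 8 (Corrosive).
The insecticide concentrate has oral LD50 88.5 mg/kg, which is < 300 mg/kg, so it is Class 6.1 (Toxic).
Class 8 net quantity: (two 54 mL containers = 108 mL) + (three 1.3 fl oz containers = 115.44 mL) = 223.44 mL.
That is within the Class 8 ocean vessel limit of 250 mL.
Class 6.1 quantity: 4.75 kg.
4.75 kg is within the ocean vessel limit of 5 kg for Class 6.1.
The segregation rule (Class 8 with Class 9) does not apply to Class 8 with Class 6.1.
Every hazard class is within its ocean vessel limit and no segregation rule is violated.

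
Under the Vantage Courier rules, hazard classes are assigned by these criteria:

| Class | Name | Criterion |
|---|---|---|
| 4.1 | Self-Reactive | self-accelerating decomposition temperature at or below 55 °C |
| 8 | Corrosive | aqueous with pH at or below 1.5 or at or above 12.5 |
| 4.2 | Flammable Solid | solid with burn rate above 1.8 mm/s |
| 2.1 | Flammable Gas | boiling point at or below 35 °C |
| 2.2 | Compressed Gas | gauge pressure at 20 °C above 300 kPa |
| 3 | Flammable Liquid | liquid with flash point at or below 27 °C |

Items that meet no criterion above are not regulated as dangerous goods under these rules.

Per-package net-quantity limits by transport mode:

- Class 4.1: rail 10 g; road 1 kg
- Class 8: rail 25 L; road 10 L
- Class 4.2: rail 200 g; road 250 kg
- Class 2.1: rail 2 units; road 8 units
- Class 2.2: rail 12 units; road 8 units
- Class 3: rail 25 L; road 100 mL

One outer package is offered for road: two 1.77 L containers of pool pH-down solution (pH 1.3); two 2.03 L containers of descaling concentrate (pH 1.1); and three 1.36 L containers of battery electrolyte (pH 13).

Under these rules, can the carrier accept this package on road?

The pool pH-down solution has pH 1.3, which is ≤ 1.5, so it is Class 8 (Corrosive).
The descaling concentrate has pH 1.1, which is ≤ 1.5, so it is Class 8 (Corrosive).
With pH 13 (≥ 12.5), the battery electrolyte falls in Class 8.
Total Class 8: (two 1.77 L containers = 3.54 L) + (two 2.03 L containers = 4.06 L) + (three 1.36 L containers = 4.08 L) = 11.68 L.
11.68 L > 10 L (road limit, Class 8) — over the limit.

No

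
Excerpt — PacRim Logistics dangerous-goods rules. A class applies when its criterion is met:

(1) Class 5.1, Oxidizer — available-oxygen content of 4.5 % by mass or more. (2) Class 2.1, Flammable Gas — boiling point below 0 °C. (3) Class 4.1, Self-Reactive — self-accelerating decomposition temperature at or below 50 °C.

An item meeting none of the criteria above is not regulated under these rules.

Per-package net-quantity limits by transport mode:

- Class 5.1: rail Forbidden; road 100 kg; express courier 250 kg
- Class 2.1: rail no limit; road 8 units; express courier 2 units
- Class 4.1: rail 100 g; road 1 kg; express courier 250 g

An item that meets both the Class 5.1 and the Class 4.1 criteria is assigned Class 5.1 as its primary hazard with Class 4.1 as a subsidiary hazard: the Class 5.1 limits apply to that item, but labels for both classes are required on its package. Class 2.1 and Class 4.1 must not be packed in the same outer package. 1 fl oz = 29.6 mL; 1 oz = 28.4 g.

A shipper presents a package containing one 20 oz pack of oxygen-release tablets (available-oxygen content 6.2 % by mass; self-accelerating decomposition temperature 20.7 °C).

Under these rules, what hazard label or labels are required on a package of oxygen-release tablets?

Class 4.1 and 5.1

Oxygen-release tablets: available-oxygen content 6.2 % by mass ≥ 4.5 % by mass → Class 5.1 (Oxidizer).
The oxygen-release tablets have self-accelerating decomposition temperature 20.7 °C, which is ≤ 50 °C, so they are Class 4.1 (Self-Reactive).
By the precedence rule Class 5.1 is primary and Class 4.1 is subsidiary, and that rule requires both labels on the package.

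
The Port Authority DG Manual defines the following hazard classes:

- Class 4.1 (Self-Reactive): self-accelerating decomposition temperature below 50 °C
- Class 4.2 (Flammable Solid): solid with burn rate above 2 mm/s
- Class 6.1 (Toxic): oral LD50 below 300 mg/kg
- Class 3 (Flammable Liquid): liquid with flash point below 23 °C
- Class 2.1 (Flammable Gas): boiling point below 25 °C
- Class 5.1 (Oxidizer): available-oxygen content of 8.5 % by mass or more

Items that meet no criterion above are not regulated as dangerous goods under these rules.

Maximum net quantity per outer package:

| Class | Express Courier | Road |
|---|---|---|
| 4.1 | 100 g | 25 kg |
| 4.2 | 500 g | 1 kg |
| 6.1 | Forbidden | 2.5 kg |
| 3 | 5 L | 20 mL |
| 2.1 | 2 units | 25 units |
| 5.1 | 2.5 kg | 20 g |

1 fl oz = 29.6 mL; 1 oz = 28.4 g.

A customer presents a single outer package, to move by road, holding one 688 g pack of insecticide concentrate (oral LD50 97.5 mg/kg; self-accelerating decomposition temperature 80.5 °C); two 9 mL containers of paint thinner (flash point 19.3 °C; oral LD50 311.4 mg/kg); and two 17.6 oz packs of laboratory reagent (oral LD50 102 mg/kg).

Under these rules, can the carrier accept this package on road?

The insecticide concentrate has oral LD50 97.5 mg/kg, which is < 300 mg/kg, so it is Class 6.1 (Toxic).
Flash point 19.3 °C meets the Class 3 criterion (Flammable Liquid), so the paint thinner is Class 3.
Oral LD50 102 mg/kg meets the Class 6.1 criterion (Toxic), so the laboratory reagent is Class 6.1.
Class 3 quantity: two 9 mL containers = 18 mL.
That is within the Class 3 road limit of 20 mL.
Total Class 6.1: 688 g + (two 17.6 oz packs = 999.68 g) = 1687.68 g.
1687.68 g ≤ 2.5 kg (road limit, Class 6.1) — within limit.
Every hazard class is within its road limit and no segregation rule is violated.

Yes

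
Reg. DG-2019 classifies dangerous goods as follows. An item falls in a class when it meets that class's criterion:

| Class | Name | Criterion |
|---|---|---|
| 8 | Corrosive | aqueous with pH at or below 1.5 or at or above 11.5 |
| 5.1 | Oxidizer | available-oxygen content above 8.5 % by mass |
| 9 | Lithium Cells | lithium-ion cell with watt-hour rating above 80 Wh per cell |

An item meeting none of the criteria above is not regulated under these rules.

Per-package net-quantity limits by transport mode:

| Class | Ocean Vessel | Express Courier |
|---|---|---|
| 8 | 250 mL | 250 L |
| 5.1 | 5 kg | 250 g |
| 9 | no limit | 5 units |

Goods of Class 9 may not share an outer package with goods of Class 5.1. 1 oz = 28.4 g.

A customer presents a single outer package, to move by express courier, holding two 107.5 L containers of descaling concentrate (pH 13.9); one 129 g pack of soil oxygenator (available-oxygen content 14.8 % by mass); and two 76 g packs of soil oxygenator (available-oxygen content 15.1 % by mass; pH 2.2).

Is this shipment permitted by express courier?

No

Descaling concentrate: pH 13.9 ≥ 11.5 → Class 8 (Corrosive).
Available-oxygen content 14.8 % by mass meets the Class 5.1 criterion (Oxidizer), so the soil oxygenator is Class 5.1.
With available-oxygen content 15.1 % by mass (> 8.5 % by mass), the soil oxygenator falls in Class 5.1.
Class 5.1 net quantity: 129 g + (two 76 g packs = 152 g) = 281 g.
281 g exceeds the express courier limit of 250 g for Class 5.1.
Class 8 quantity: two 107.5 L containers = 215 L.
215 L is within the express courier limit of 250 L for Class 8.
The segregation rule (Class 9 with Class 5.1) does not apply to Class 5.1 with Class 8.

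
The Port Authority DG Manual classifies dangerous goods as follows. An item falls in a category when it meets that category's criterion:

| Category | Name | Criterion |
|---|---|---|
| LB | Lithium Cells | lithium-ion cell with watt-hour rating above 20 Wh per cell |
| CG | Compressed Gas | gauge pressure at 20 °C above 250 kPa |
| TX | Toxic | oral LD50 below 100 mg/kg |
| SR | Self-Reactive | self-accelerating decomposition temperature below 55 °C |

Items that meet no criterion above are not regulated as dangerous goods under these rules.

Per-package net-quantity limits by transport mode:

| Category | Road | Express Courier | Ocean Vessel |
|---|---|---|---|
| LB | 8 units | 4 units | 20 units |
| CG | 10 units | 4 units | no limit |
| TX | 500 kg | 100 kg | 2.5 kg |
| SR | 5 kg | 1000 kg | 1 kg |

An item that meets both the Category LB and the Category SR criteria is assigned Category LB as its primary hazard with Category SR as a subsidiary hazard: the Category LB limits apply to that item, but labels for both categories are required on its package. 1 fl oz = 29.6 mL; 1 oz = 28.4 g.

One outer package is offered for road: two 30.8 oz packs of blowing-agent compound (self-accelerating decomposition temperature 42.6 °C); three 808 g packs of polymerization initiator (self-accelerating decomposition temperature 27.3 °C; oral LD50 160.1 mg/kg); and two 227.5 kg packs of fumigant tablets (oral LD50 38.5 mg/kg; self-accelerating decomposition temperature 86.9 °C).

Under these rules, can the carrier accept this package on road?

Self-accelerating decomposition temperature 42.6 °C meets the Category SR criterion (Self-Reactive), so the blowing-agent compound is Category SR.
Self-accelerating decomposition temperature 27.3 °C meets the Category SR criterion (Self-Reactive), so the polymerization initiator is Category SR.
The fumigant tablets have oral LD50 38.5 mg/kg, which is < 100 mg/kg, so they are Category TX (Toxic).
Category TX quantity: two 227.5 kg packs = 455 kg.
455 kg is within the road limit of 500 kg for Category TX.
Category SR net quantity: (two 30.8 oz packs = 1749.44 g) + (three 808 g packs = 2.424 kg) = 4173.44 g.
4173.44 g ≤ 5 kg (road limit, Category SR) — within limit.
Every hazard category is within its road limit and no segregation rule is violated.

Yes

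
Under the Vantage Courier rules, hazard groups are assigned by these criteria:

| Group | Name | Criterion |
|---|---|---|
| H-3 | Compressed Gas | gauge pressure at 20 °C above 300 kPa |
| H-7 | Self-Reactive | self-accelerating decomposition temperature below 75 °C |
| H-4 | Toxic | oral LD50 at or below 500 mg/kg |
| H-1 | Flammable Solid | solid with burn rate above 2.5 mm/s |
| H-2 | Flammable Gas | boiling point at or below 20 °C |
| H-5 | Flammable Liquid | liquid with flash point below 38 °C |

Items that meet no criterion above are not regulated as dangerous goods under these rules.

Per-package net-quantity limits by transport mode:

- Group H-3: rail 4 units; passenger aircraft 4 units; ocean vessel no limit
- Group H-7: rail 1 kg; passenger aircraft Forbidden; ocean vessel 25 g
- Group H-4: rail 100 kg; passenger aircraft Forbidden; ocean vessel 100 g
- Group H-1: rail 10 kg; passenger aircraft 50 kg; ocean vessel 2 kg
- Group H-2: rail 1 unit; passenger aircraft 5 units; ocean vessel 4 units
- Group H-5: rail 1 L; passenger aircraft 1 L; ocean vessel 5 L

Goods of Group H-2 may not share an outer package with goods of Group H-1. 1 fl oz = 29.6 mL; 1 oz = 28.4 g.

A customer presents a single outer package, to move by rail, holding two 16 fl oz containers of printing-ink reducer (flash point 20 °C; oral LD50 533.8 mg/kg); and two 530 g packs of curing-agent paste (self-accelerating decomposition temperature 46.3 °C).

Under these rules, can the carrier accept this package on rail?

No

The printing-ink reducer has flash point 20 °C, which is < 38 °C, so it is Group H-5 (Flammable Liquid).
The curing-agent paste has self-accelerating decomposition temperature 46.3 °C, which is < 75 °C, so it is Group H-7 (Self-Reactive).
Group H-5 quantity: two 16 fl oz containers = 947.2 mL.
That is within the Group H-5 rail limit of 1 L.
Group H-7 quantity: two 530 g packs = 1.06 kg.
1.06 kg > 1 kg (rail limit, Group H-7) — over the limit.
The segregation rule (Group H-2 with Group H-1) does not apply to Group H-5 with Group H-7.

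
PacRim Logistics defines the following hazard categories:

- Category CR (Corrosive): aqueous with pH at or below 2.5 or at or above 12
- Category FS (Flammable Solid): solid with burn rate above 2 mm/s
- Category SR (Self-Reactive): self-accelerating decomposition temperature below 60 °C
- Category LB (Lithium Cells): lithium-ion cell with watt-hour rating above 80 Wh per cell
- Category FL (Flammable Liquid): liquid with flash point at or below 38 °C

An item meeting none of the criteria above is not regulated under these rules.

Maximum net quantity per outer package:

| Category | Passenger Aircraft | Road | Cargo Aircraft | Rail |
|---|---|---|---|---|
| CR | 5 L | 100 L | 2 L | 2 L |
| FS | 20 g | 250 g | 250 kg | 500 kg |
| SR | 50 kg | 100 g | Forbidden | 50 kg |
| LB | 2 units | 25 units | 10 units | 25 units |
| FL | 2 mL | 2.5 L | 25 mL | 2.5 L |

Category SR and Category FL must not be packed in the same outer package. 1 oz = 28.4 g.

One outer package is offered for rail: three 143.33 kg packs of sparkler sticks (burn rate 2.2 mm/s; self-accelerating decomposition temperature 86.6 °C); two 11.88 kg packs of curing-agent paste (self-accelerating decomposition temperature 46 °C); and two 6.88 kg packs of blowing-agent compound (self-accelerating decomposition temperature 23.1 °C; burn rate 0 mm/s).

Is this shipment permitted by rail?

With burn rate 2.2 mm/s (> 2 mm/s), the sparkler sticks fall in Category FS.
Curing-agent paste: self-accelerating decomposition temperature 46 °C < 60 °C → Category SR (Self-Reactive).
Self-accelerating decomposition temperature 23.1 °C meets the Category SR criterion (Self-Reactive), so the blowing-agent compound is Category SR.
Category SR net quantity: (two 11.88 kg packs = 23.76 kg) + (two 6.88 kg packs = 13.76 kg) = 37.52 kg.
37.52 kg ≤ 50 kg (rail limit, Category SR) — within limit.
Category FS quantity: three 143.33 kg packs = 429.99 kg.
That is within the Category FS rail limit of 500 kg.
The segregation rule (Category SR with Category FL) does not apply to Category SR with Category FS.
Every hazard category is within its rail limit and no segregation rule is violated.

Yes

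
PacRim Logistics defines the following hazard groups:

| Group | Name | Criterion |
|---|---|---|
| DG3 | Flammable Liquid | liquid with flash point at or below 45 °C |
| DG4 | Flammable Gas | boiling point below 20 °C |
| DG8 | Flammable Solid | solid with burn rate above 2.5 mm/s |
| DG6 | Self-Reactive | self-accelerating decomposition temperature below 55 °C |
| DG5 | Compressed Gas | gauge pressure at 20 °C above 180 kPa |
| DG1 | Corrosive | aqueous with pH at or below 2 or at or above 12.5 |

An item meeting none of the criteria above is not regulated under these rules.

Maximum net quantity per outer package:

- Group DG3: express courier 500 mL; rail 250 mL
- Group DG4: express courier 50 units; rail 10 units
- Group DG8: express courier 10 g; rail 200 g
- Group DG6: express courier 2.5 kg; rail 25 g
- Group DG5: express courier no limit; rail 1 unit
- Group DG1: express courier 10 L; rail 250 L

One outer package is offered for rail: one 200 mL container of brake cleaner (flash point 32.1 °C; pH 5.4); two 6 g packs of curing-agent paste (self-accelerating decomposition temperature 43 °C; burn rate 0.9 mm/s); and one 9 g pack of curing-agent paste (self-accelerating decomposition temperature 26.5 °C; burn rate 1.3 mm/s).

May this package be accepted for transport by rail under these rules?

The brake cleaner has flash point 32.1 °C, which is ≤ 45 °C, so it is Group DG3 (Flammable Liquid).
The curing-agent paste has self-accelerating decomposition temperature 43 °C, which is < 55 °C, so it is Group DG6 (Self-Reactive).
Self-accelerating decomposition temperature 26.5 °C meets the Group DG6 criterion (Self-Reactive), so the curing-agent paste is Group DG6.
Group DG3 quantity: 200 mL.
200 mL is within the rail limit of 250 mL for Group DG3.
Total Group DG6: (two 6 g packs = 12 g) + 9 g = 21 g.
21 g is within the rail limit of 25 g for Group DG6.
Every hazard group is within its rail limit and no segregation rule is violated.

Yes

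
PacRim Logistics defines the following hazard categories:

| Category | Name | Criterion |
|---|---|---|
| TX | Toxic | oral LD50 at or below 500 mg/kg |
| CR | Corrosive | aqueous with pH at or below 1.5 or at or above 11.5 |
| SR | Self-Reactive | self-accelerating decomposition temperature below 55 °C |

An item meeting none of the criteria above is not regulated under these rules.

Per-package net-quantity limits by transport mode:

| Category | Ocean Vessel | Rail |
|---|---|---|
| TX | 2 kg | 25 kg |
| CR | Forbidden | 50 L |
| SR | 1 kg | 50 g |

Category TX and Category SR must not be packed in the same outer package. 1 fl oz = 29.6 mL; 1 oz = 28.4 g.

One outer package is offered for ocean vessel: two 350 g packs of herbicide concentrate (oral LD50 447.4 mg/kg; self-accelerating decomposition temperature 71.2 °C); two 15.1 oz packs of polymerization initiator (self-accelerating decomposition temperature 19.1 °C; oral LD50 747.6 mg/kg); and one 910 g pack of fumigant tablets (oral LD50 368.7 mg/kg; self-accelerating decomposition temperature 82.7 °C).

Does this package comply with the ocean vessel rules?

No

Herbicide concentrate: oral LD50 447.4 mg/kg ≤ 500 mg/kg → Category TX (Toxic).
Polymerization initiator: self-accelerating decomposition temperature 19.1 °C < 55 °C → Category SR (Self-Reactive).
Oral LD50 368.7 mg/kg meets the Category TX criterion (Toxic), so the fumigant tablets are Category TX.
Category TX net quantity: (two 350 g packs = 700 g) + 910 g = 1.61 kg.
That is within the Category TX ocean vessel limit of 2 kg.
Category SR quantity: two 15.1 oz packs = 857.68 g.
857.68 g ≤ 1 kg (ocean vessel limit, Category SR) — within limit.
Category TX and Category SR may not share an outer package.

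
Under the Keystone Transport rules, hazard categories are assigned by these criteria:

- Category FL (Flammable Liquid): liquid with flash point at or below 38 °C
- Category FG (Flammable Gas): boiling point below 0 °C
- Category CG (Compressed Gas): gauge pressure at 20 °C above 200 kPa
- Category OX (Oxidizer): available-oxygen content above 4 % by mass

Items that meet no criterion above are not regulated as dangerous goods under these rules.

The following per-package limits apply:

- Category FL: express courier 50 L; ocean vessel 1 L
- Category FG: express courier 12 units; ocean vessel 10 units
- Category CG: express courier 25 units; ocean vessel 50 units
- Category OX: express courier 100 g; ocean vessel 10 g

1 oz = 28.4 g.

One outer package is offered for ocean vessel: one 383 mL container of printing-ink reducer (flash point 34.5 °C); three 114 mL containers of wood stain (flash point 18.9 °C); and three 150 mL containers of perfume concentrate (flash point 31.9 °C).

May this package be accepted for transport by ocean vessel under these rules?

Printing-ink reducer: flash point 34.5 °C ≤ 38 °C → Category FL (Flammable Liquid).
Wood stain: flash point 18.9 °C ≤ 38 °C → Category FL (Flammable Liquid).
Perfume concentrate: flash point 31.9 °C ≤ 38 °C → Category FL (Flammable Liquid).
Category FL net quantity: 383 mL + (three 114 mL containers = 342 mL) + (three 150 mL containers = 450 mL) = 1.175 L.
That exceeds the Category FL ocean vessel limit of 1 L.

No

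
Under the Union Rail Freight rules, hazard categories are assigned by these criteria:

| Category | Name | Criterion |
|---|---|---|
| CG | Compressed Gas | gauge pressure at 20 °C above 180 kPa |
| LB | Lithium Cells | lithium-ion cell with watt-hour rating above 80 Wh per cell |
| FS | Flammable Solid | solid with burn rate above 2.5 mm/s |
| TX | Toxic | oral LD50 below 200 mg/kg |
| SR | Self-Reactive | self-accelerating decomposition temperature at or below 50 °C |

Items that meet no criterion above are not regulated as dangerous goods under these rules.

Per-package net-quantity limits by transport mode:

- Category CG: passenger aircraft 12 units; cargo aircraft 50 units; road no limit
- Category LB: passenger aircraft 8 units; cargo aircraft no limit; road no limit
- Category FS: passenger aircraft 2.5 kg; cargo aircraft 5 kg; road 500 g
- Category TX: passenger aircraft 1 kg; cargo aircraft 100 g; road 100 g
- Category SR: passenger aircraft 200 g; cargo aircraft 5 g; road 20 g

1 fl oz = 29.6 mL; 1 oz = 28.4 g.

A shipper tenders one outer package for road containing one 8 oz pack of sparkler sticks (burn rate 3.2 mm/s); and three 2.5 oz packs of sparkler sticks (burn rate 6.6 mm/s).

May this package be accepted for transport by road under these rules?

Yes

Burn rate 3.2 mm/s meets the Category FS criterion (Flammable Solid), so the sparkler sticks are Category FS.
With burn rate 6.6 mm/s (> 2.5 mm/s), the sparkler sticks fall in Category FS.
Total Category FS: (one 8 oz pack = 227.2 g) + (three 2.5 oz packs = 213 g) = 440.2 g.
440.2 g ≤ 500 g (road limit, Category FS) — within limit.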